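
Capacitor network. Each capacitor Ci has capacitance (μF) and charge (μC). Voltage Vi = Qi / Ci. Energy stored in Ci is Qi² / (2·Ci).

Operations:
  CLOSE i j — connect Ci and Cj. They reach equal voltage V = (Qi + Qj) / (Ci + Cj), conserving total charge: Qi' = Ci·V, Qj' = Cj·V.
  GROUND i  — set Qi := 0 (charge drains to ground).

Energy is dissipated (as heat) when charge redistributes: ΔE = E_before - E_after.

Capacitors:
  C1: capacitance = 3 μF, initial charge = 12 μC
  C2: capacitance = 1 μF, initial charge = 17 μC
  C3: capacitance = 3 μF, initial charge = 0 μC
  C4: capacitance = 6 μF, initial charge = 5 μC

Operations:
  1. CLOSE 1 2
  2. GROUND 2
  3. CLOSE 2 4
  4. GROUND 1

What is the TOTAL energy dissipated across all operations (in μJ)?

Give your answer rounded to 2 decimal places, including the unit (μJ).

Answer: 168.80 μJ

Derivation:
Initial: C1(3μF, Q=12μC, V=4.00V), C2(1μF, Q=17μC, V=17.00V), C3(3μF, Q=0μC, V=0.00V), C4(6μF, Q=5μC, V=0.83V)
Op 1: CLOSE 1-2: Q_total=29.00, C_total=4.00, V=7.25; Q1=21.75, Q2=7.25; dissipated=63.375
Op 2: GROUND 2: Q2=0; energy lost=26.281
Op 3: CLOSE 2-4: Q_total=5.00, C_total=7.00, V=0.71; Q2=0.71, Q4=4.29; dissipated=0.298
Op 4: GROUND 1: Q1=0; energy lost=78.844
Total dissipated: 168.798 μJ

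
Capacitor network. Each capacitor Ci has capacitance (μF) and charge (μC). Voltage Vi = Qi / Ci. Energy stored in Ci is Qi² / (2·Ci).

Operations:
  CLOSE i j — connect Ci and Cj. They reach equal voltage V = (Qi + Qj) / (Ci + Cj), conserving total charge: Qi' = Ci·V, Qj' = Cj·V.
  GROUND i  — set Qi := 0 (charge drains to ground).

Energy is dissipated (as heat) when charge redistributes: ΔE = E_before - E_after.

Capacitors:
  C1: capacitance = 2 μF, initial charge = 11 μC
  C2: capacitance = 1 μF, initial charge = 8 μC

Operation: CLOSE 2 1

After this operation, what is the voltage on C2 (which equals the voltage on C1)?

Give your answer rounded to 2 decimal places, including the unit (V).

Initial: C1(2μF, Q=11μC, V=5.50V), C2(1μF, Q=8μC, V=8.00V)
Op 1: CLOSE 2-1: Q_total=19.00, C_total=3.00, V=6.33; Q2=6.33, Q1=12.67; dissipated=2.083

Answer: 6.33 V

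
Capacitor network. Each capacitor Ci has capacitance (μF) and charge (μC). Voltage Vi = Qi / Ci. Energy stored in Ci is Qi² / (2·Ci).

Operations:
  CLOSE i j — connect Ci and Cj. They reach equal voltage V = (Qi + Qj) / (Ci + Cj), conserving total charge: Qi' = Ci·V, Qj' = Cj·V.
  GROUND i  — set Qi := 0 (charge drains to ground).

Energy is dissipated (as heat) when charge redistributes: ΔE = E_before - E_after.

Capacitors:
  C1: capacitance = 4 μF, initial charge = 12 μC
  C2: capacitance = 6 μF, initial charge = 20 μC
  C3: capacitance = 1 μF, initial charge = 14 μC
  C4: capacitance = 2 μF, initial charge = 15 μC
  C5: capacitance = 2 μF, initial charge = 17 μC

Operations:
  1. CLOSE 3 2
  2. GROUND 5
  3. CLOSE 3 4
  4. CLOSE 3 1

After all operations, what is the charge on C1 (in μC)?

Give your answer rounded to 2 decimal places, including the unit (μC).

Answer: 14.90 μC

Derivation:
Initial: C1(4μF, Q=12μC, V=3.00V), C2(6μF, Q=20μC, V=3.33V), C3(1μF, Q=14μC, V=14.00V), C4(2μF, Q=15μC, V=7.50V), C5(2μF, Q=17μC, V=8.50V)
Op 1: CLOSE 3-2: Q_total=34.00, C_total=7.00, V=4.86; Q3=4.86, Q2=29.14; dissipated=48.762
Op 2: GROUND 5: Q5=0; energy lost=72.250
Op 3: CLOSE 3-4: Q_total=19.86, C_total=3.00, V=6.62; Q3=6.62, Q4=13.24; dissipated=2.328
Op 4: CLOSE 3-1: Q_total=18.62, C_total=5.00, V=3.72; Q3=3.72, Q1=14.90; dissipated=5.239
Final charges: Q1=14.90, Q2=29.14, Q3=3.72, Q4=13.24, Q5=0.00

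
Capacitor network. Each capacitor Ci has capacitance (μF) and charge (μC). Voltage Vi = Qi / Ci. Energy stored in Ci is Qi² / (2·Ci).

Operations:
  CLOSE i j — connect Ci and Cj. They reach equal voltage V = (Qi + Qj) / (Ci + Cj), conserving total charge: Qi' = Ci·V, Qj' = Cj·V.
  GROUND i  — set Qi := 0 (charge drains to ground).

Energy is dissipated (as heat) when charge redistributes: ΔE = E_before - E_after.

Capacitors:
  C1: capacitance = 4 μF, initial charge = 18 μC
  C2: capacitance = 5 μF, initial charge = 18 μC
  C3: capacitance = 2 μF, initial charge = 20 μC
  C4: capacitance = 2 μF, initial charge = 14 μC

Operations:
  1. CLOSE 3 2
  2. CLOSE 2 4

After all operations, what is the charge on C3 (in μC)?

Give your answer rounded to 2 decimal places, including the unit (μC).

Answer: 10.86 μC

Derivation:
Initial: C1(4μF, Q=18μC, V=4.50V), C2(5μF, Q=18μC, V=3.60V), C3(2μF, Q=20μC, V=10.00V), C4(2μF, Q=14μC, V=7.00V)
Op 1: CLOSE 3-2: Q_total=38.00, C_total=7.00, V=5.43; Q3=10.86, Q2=27.14; dissipated=29.257
Op 2: CLOSE 2-4: Q_total=41.14, C_total=7.00, V=5.88; Q2=29.39, Q4=11.76; dissipated=1.764
Final charges: Q1=18.00, Q2=29.39, Q3=10.86, Q4=11.76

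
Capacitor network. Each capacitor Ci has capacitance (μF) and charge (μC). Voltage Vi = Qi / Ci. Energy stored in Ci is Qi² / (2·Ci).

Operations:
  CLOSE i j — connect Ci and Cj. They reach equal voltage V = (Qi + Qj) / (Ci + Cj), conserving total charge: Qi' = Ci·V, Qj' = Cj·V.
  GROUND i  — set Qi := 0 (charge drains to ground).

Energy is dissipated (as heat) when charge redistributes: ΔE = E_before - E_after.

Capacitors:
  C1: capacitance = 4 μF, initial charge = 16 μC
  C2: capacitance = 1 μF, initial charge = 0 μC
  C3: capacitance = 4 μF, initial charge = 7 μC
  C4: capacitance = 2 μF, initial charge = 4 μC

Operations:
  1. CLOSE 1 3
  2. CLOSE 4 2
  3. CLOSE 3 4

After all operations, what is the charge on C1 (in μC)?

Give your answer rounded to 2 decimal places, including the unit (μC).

Answer: 11.50 μC

Derivation:
Initial: C1(4μF, Q=16μC, V=4.00V), C2(1μF, Q=0μC, V=0.00V), C3(4μF, Q=7μC, V=1.75V), C4(2μF, Q=4μC, V=2.00V)
Op 1: CLOSE 1-3: Q_total=23.00, C_total=8.00, V=2.88; Q1=11.50, Q3=11.50; dissipated=5.062
Op 2: CLOSE 4-2: Q_total=4.00, C_total=3.00, V=1.33; Q4=2.67, Q2=1.33; dissipated=1.333
Op 3: CLOSE 3-4: Q_total=14.17, C_total=6.00, V=2.36; Q3=9.44, Q4=4.72; dissipated=1.584
Final charges: Q1=11.50, Q2=1.33, Q3=9.44, Q4=4.72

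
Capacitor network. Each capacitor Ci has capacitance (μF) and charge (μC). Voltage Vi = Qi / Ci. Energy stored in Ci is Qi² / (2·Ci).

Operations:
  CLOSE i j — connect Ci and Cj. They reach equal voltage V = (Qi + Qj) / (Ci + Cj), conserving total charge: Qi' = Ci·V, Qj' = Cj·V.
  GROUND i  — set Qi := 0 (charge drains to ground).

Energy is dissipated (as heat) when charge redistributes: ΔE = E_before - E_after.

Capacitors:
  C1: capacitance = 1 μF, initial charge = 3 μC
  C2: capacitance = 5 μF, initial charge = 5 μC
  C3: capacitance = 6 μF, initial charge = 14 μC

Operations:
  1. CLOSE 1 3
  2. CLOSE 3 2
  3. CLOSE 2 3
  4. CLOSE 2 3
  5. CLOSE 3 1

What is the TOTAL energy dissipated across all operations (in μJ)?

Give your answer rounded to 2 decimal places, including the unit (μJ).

Initial: C1(1μF, Q=3μC, V=3.00V), C2(5μF, Q=5μC, V=1.00V), C3(6μF, Q=14μC, V=2.33V)
Op 1: CLOSE 1-3: Q_total=17.00, C_total=7.00, V=2.43; Q1=2.43, Q3=14.57; dissipated=0.190
Op 2: CLOSE 3-2: Q_total=19.57, C_total=11.00, V=1.78; Q3=10.68, Q2=8.90; dissipated=2.783
Op 3: CLOSE 2-3: Q_total=19.57, C_total=11.00, V=1.78; Q2=8.90, Q3=10.68; dissipated=0.000
Op 4: CLOSE 2-3: Q_total=19.57, C_total=11.00, V=1.78; Q2=8.90, Q3=10.68; dissipated=0.000
Op 5: CLOSE 3-1: Q_total=13.10, C_total=7.00, V=1.87; Q3=11.23, Q1=1.87; dissipated=0.181
Total dissipated: 3.154 μJ

Answer: 3.15 μJ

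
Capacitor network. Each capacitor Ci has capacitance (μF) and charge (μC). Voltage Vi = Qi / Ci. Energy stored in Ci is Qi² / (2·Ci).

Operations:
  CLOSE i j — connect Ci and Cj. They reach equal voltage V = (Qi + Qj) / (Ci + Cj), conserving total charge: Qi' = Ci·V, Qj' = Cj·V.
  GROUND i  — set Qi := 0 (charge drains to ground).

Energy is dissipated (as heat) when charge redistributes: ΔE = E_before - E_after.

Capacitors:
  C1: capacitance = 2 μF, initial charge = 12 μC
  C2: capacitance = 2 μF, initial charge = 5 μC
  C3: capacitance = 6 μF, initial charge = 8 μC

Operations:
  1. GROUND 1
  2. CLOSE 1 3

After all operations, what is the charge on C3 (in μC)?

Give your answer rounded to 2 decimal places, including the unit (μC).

Answer: 6.00 μC

Derivation:
Initial: C1(2μF, Q=12μC, V=6.00V), C2(2μF, Q=5μC, V=2.50V), C3(6μF, Q=8μC, V=1.33V)
Op 1: GROUND 1: Q1=0; energy lost=36.000
Op 2: CLOSE 1-3: Q_total=8.00, C_total=8.00, V=1.00; Q1=2.00, Q3=6.00; dissipated=1.333
Final charges: Q1=2.00, Q2=5.00, Q3=6.00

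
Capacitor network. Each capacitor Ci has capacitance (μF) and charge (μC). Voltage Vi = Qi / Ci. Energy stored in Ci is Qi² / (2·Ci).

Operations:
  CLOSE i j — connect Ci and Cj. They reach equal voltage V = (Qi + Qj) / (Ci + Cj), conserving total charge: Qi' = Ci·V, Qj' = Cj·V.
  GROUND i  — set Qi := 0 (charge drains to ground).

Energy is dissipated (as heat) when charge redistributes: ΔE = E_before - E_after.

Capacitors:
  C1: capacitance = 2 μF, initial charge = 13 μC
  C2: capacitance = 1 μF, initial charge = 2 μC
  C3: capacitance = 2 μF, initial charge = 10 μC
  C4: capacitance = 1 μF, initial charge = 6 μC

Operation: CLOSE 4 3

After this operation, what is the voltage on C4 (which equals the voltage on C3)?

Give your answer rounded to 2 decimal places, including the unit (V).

Initial: C1(2μF, Q=13μC, V=6.50V), C2(1μF, Q=2μC, V=2.00V), C3(2μF, Q=10μC, V=5.00V), C4(1μF, Q=6μC, V=6.00V)
Op 1: CLOSE 4-3: Q_total=16.00, C_total=3.00, V=5.33; Q4=5.33, Q3=10.67; dissipated=0.333

Answer: 5.33 V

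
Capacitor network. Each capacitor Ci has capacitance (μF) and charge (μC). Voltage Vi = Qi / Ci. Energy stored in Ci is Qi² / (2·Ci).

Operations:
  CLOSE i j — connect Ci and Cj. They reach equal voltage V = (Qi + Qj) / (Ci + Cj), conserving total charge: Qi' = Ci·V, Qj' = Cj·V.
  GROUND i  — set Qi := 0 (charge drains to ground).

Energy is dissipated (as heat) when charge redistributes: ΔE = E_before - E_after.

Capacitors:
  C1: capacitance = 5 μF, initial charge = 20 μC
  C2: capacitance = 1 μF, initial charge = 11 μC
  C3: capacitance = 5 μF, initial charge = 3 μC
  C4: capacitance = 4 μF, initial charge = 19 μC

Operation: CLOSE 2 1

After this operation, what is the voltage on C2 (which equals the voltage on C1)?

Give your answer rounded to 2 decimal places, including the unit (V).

Answer: 5.17 V

Derivation:
Initial: C1(5μF, Q=20μC, V=4.00V), C2(1μF, Q=11μC, V=11.00V), C3(5μF, Q=3μC, V=0.60V), C4(4μF, Q=19μC, V=4.75V)
Op 1: CLOSE 2-1: Q_total=31.00, C_total=6.00, V=5.17; Q2=5.17, Q1=25.83; dissipated=20.417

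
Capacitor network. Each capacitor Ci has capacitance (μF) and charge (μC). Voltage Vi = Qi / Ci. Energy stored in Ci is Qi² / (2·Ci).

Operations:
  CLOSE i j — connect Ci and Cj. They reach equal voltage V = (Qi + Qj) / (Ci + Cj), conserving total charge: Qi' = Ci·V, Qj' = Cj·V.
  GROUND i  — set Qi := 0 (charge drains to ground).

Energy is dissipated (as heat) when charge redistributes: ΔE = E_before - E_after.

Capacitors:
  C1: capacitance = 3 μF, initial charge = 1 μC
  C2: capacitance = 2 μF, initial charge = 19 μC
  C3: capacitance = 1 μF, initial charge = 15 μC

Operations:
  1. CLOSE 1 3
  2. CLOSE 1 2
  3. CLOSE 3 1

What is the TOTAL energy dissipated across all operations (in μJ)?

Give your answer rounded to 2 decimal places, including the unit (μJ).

Answer: 100.63 μJ

Derivation:
Initial: C1(3μF, Q=1μC, V=0.33V), C2(2μF, Q=19μC, V=9.50V), C3(1μF, Q=15μC, V=15.00V)
Op 1: CLOSE 1-3: Q_total=16.00, C_total=4.00, V=4.00; Q1=12.00, Q3=4.00; dissipated=80.667
Op 2: CLOSE 1-2: Q_total=31.00, C_total=5.00, V=6.20; Q1=18.60, Q2=12.40; dissipated=18.150
Op 3: CLOSE 3-1: Q_total=22.60, C_total=4.00, V=5.65; Q3=5.65, Q1=16.95; dissipated=1.815
Total dissipated: 100.632 μJ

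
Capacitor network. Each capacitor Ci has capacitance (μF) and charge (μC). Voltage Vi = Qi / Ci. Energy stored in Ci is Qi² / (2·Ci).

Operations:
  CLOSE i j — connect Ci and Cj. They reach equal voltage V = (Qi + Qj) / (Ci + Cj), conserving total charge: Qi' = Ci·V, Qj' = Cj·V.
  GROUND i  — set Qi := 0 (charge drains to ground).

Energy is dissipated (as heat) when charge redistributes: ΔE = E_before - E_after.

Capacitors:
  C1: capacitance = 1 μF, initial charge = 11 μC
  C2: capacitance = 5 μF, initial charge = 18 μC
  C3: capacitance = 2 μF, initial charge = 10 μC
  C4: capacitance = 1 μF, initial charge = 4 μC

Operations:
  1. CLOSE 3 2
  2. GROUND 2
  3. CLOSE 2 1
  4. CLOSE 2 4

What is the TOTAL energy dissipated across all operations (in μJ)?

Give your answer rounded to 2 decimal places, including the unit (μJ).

Initial: C1(1μF, Q=11μC, V=11.00V), C2(5μF, Q=18μC, V=3.60V), C3(2μF, Q=10μC, V=5.00V), C4(1μF, Q=4μC, V=4.00V)
Op 1: CLOSE 3-2: Q_total=28.00, C_total=7.00, V=4.00; Q3=8.00, Q2=20.00; dissipated=1.400
Op 2: GROUND 2: Q2=0; energy lost=40.000
Op 3: CLOSE 2-1: Q_total=11.00, C_total=6.00, V=1.83; Q2=9.17, Q1=1.83; dissipated=50.417
Op 4: CLOSE 2-4: Q_total=13.17, C_total=6.00, V=2.19; Q2=10.97, Q4=2.19; dissipated=1.956
Total dissipated: 93.773 μJ

Answer: 93.77 μJ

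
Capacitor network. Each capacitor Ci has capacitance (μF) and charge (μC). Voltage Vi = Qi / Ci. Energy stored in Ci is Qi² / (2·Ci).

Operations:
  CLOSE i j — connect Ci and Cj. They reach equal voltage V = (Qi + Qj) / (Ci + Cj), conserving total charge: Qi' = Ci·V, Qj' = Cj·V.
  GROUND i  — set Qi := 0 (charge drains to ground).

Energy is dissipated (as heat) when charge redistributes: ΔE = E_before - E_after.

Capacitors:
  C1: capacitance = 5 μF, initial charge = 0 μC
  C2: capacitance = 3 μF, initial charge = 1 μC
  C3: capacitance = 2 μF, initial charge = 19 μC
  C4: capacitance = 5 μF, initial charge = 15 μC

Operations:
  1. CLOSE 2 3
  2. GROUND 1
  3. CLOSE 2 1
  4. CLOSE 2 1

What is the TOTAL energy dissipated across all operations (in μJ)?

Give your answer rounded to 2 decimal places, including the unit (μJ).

Answer: 65.42 μJ

Derivation:
Initial: C1(5μF, Q=0μC, V=0.00V), C2(3μF, Q=1μC, V=0.33V), C3(2μF, Q=19μC, V=9.50V), C4(5μF, Q=15μC, V=3.00V)
Op 1: CLOSE 2-3: Q_total=20.00, C_total=5.00, V=4.00; Q2=12.00, Q3=8.00; dissipated=50.417
Op 2: GROUND 1: Q1=0; energy lost=0.000
Op 3: CLOSE 2-1: Q_total=12.00, C_total=8.00, V=1.50; Q2=4.50, Q1=7.50; dissipated=15.000
Op 4: CLOSE 2-1: Q_total=12.00, C_total=8.00, V=1.50; Q2=4.50, Q1=7.50; dissipated=0.000
Total dissipated: 65.417 μJ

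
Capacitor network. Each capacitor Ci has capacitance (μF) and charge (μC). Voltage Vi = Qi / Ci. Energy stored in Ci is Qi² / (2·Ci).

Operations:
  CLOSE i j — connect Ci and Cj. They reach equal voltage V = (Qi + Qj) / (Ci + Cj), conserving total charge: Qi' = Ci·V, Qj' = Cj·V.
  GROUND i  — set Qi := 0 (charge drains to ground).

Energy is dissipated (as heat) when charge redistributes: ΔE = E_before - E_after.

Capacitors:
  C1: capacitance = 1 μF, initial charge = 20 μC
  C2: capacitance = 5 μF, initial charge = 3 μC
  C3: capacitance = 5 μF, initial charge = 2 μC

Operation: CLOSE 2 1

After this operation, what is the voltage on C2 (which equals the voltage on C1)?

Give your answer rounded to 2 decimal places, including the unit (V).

Answer: 3.83 V

Derivation:
Initial: C1(1μF, Q=20μC, V=20.00V), C2(5μF, Q=3μC, V=0.60V), C3(5μF, Q=2μC, V=0.40V)
Op 1: CLOSE 2-1: Q_total=23.00, C_total=6.00, V=3.83; Q2=19.17, Q1=3.83; dissipated=156.817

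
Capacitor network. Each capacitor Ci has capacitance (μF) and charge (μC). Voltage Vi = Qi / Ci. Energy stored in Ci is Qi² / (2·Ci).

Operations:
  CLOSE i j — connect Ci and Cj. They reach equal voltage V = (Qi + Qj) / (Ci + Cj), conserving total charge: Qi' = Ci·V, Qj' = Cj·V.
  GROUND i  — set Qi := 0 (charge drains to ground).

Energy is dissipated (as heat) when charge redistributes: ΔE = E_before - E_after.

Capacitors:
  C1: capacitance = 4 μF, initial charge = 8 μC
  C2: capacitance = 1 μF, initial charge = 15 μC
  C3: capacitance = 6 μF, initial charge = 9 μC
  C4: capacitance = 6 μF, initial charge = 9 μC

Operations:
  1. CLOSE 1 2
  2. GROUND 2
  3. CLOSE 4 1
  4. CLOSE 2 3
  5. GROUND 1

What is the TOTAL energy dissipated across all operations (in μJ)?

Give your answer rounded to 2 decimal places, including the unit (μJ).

Answer: 105.69 μJ

Derivation:
Initial: C1(4μF, Q=8μC, V=2.00V), C2(1μF, Q=15μC, V=15.00V), C3(6μF, Q=9μC, V=1.50V), C4(6μF, Q=9μC, V=1.50V)
Op 1: CLOSE 1-2: Q_total=23.00, C_total=5.00, V=4.60; Q1=18.40, Q2=4.60; dissipated=67.600
Op 2: GROUND 2: Q2=0; energy lost=10.580
Op 3: CLOSE 4-1: Q_total=27.40, C_total=10.00, V=2.74; Q4=16.44, Q1=10.96; dissipated=11.532
Op 4: CLOSE 2-3: Q_total=9.00, C_total=7.00, V=1.29; Q2=1.29, Q3=7.71; dissipated=0.964
Op 5: GROUND 1: Q1=0; energy lost=15.015
Total dissipated: 105.691 μJ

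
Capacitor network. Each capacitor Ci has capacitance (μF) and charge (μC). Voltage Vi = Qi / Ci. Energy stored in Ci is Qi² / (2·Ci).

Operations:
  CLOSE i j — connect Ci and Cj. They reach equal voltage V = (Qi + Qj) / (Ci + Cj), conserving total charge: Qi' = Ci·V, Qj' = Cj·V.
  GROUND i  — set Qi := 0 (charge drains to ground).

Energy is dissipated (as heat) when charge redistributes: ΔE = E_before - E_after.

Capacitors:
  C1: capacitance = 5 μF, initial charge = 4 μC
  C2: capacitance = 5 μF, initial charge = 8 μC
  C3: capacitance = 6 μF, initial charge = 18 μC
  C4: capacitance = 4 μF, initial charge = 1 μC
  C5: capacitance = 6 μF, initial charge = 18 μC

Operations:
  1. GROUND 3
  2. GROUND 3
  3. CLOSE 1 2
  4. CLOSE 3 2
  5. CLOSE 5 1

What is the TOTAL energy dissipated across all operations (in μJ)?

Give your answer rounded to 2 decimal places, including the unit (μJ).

Initial: C1(5μF, Q=4μC, V=0.80V), C2(5μF, Q=8μC, V=1.60V), C3(6μF, Q=18μC, V=3.00V), C4(4μF, Q=1μC, V=0.25V), C5(6μF, Q=18μC, V=3.00V)
Op 1: GROUND 3: Q3=0; energy lost=27.000
Op 2: GROUND 3: Q3=0; energy lost=0.000
Op 3: CLOSE 1-2: Q_total=12.00, C_total=10.00, V=1.20; Q1=6.00, Q2=6.00; dissipated=0.800
Op 4: CLOSE 3-2: Q_total=6.00, C_total=11.00, V=0.55; Q3=3.27, Q2=2.73; dissipated=1.964
Op 5: CLOSE 5-1: Q_total=24.00, C_total=11.00, V=2.18; Q5=13.09, Q1=10.91; dissipated=4.418
Total dissipated: 34.182 μJ

Answer: 34.18 μJ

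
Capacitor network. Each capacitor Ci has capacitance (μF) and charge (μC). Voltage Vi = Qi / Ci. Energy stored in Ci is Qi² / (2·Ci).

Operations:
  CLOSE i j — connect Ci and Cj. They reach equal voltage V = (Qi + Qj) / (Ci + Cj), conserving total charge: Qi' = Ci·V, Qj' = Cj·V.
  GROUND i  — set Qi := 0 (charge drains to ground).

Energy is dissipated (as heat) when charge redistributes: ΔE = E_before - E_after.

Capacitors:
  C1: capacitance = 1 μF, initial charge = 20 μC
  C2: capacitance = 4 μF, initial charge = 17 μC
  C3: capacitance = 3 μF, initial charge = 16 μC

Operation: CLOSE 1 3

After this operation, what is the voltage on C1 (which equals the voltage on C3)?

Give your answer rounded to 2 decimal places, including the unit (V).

Answer: 9.00 V

Derivation:
Initial: C1(1μF, Q=20μC, V=20.00V), C2(4μF, Q=17μC, V=4.25V), C3(3μF, Q=16μC, V=5.33V)
Op 1: CLOSE 1-3: Q_total=36.00, C_total=4.00, V=9.00; Q1=9.00, Q3=27.00; dissipated=80.667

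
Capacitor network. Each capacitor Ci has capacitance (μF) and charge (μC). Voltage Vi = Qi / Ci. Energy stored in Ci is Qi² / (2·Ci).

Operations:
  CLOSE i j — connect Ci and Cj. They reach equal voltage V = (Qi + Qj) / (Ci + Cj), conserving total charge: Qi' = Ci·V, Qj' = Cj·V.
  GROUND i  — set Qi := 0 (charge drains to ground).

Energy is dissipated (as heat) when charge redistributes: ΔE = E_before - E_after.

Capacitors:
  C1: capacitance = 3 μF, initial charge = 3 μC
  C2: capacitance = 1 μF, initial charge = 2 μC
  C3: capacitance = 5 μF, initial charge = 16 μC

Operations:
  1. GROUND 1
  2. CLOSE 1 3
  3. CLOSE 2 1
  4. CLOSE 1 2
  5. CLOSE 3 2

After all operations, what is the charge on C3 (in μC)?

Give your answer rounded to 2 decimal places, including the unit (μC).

Answer: 10.00 μC

Derivation:
Initial: C1(3μF, Q=3μC, V=1.00V), C2(1μF, Q=2μC, V=2.00V), C3(5μF, Q=16μC, V=3.20V)
Op 1: GROUND 1: Q1=0; energy lost=1.500
Op 2: CLOSE 1-3: Q_total=16.00, C_total=8.00, V=2.00; Q1=6.00, Q3=10.00; dissipated=9.600
Op 3: CLOSE 2-1: Q_total=8.00, C_total=4.00, V=2.00; Q2=2.00, Q1=6.00; dissipated=0.000
Op 4: CLOSE 1-2: Q_total=8.00, C_total=4.00, V=2.00; Q1=6.00, Q2=2.00; dissipated=0.000
Op 5: CLOSE 3-2: Q_total=12.00, C_total=6.00, V=2.00; Q3=10.00, Q2=2.00; dissipated=0.000
Final charges: Q1=6.00, Q2=2.00, Q3=10.00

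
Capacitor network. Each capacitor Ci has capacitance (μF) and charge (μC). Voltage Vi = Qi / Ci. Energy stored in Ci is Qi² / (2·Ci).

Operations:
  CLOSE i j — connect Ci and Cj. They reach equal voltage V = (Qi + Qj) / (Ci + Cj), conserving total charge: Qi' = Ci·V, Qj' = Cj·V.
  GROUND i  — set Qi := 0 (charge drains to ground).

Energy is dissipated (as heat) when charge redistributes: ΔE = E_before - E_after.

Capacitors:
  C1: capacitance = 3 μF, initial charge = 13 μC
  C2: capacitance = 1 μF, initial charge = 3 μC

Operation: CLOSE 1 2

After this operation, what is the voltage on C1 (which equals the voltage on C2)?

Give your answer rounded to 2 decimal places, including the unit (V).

Answer: 4.00 V

Derivation:
Initial: C1(3μF, Q=13μC, V=4.33V), C2(1μF, Q=3μC, V=3.00V)
Op 1: CLOSE 1-2: Q_total=16.00, C_total=4.00, V=4.00; Q1=12.00, Q2=4.00; dissipated=0.667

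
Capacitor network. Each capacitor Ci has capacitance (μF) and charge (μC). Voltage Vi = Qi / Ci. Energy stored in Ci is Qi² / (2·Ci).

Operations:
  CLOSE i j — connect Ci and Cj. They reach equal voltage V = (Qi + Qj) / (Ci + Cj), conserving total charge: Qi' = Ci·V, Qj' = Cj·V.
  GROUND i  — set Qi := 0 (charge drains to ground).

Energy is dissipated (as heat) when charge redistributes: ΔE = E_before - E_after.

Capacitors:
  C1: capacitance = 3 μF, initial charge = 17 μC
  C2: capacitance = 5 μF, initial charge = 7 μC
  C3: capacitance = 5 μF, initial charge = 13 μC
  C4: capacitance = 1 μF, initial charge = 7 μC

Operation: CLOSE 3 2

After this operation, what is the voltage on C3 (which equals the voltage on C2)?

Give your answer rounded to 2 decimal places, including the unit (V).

Initial: C1(3μF, Q=17μC, V=5.67V), C2(5μF, Q=7μC, V=1.40V), C3(5μF, Q=13μC, V=2.60V), C4(1μF, Q=7μC, V=7.00V)
Op 1: CLOSE 3-2: Q_total=20.00, C_total=10.00, V=2.00; Q3=10.00, Q2=10.00; dissipated=1.800

Answer: 2.00 V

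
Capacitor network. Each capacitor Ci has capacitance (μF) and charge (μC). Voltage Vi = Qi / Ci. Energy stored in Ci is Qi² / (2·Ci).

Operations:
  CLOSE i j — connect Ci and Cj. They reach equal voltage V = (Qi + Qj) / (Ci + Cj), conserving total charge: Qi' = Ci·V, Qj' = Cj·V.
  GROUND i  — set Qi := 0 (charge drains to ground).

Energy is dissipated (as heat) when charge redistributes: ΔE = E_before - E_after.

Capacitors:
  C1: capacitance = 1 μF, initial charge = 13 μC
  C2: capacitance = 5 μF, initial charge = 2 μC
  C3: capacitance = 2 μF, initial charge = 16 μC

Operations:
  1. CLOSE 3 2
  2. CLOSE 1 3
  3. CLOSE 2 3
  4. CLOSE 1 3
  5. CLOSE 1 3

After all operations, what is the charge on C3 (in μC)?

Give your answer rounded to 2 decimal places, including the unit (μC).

Answer: 8.78 μC

Derivation:
Initial: C1(1μF, Q=13μC, V=13.00V), C2(5μF, Q=2μC, V=0.40V), C3(2μF, Q=16μC, V=8.00V)
Op 1: CLOSE 3-2: Q_total=18.00, C_total=7.00, V=2.57; Q3=5.14, Q2=12.86; dissipated=41.257
Op 2: CLOSE 1-3: Q_total=18.14, C_total=3.00, V=6.05; Q1=6.05, Q3=12.10; dissipated=36.252
Op 3: CLOSE 2-3: Q_total=24.95, C_total=7.00, V=3.56; Q2=17.82, Q3=7.13; dissipated=8.631
Op 4: CLOSE 1-3: Q_total=13.18, C_total=3.00, V=4.39; Q1=4.39, Q3=8.78; dissipated=2.055
Op 5: CLOSE 1-3: Q_total=13.18, C_total=3.00, V=4.39; Q1=4.39, Q3=8.78; dissipated=0.000
Final charges: Q1=4.39, Q2=17.82, Q3=8.78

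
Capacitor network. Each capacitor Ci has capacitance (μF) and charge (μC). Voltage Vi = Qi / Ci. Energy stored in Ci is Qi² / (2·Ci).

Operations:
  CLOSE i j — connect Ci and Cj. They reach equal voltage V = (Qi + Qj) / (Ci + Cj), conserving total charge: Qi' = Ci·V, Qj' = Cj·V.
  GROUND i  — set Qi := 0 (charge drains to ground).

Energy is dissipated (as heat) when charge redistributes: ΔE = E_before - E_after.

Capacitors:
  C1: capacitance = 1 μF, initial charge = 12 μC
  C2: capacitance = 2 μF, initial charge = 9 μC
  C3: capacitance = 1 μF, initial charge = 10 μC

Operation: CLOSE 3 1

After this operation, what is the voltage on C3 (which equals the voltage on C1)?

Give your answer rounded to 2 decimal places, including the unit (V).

Initial: C1(1μF, Q=12μC, V=12.00V), C2(2μF, Q=9μC, V=4.50V), C3(1μF, Q=10μC, V=10.00V)
Op 1: CLOSE 3-1: Q_total=22.00, C_total=2.00, V=11.00; Q3=11.00, Q1=11.00; dissipated=1.000

Answer: 11.00 V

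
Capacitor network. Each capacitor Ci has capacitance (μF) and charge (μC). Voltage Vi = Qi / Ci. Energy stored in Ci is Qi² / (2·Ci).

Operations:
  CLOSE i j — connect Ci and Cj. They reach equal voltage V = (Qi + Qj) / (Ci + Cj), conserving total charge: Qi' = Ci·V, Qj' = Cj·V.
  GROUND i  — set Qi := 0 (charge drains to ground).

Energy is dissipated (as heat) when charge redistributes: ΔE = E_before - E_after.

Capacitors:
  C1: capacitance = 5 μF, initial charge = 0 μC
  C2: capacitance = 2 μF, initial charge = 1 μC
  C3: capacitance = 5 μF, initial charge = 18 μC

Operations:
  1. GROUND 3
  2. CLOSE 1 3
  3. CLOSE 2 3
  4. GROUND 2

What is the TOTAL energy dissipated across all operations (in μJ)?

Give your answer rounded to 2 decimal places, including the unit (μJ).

Answer: 32.60 μJ

Derivation:
Initial: C1(5μF, Q=0μC, V=0.00V), C2(2μF, Q=1μC, V=0.50V), C3(5μF, Q=18μC, V=3.60V)
Op 1: GROUND 3: Q3=0; energy lost=32.400
Op 2: CLOSE 1-3: Q_total=0.00, C_total=10.00, V=0.00; Q1=0.00, Q3=0.00; dissipated=0.000
Op 3: CLOSE 2-3: Q_total=1.00, C_total=7.00, V=0.14; Q2=0.29, Q3=0.71; dissipated=0.179
Op 4: GROUND 2: Q2=0; energy lost=0.020
Total dissipated: 32.599 μJ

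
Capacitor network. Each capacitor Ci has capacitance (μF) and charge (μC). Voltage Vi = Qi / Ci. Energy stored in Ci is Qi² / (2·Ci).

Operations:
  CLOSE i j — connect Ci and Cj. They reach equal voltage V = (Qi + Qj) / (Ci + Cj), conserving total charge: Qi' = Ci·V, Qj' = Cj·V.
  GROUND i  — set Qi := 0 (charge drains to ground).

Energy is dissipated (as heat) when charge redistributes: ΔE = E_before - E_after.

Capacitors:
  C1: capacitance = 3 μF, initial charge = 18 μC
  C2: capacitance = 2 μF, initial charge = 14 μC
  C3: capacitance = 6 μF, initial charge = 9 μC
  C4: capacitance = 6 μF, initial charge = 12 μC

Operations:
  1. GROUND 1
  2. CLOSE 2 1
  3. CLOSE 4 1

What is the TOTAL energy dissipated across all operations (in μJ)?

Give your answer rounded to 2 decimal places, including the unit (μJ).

Initial: C1(3μF, Q=18μC, V=6.00V), C2(2μF, Q=14μC, V=7.00V), C3(6μF, Q=9μC, V=1.50V), C4(6μF, Q=12μC, V=2.00V)
Op 1: GROUND 1: Q1=0; energy lost=54.000
Op 2: CLOSE 2-1: Q_total=14.00, C_total=5.00, V=2.80; Q2=5.60, Q1=8.40; dissipated=29.400
Op 3: CLOSE 4-1: Q_total=20.40, C_total=9.00, V=2.27; Q4=13.60, Q1=6.80; dissipated=0.640
Total dissipated: 84.040 μJ

Answer: 84.04 μJ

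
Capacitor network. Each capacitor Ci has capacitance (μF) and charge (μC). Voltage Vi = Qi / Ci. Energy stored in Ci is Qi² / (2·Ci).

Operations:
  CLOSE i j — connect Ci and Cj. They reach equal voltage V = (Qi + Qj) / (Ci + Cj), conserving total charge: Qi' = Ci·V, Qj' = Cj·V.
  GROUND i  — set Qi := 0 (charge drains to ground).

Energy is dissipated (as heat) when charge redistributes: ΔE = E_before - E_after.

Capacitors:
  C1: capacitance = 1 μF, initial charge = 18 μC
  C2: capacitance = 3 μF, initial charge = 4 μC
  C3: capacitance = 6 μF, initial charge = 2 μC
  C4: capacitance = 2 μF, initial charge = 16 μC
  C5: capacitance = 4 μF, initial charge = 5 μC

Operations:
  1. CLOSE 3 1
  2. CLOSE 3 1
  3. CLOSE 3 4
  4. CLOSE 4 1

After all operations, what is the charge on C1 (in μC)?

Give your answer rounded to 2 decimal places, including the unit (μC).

Answer: 3.71 μC

Derivation:
Initial: C1(1μF, Q=18μC, V=18.00V), C2(3μF, Q=4μC, V=1.33V), C3(6μF, Q=2μC, V=0.33V), C4(2μF, Q=16μC, V=8.00V), C5(4μF, Q=5μC, V=1.25V)
Op 1: CLOSE 3-1: Q_total=20.00, C_total=7.00, V=2.86; Q3=17.14, Q1=2.86; dissipated=133.762
Op 2: CLOSE 3-1: Q_total=20.00, C_total=7.00, V=2.86; Q3=17.14, Q1=2.86; dissipated=0.000
Op 3: CLOSE 3-4: Q_total=33.14, C_total=8.00, V=4.14; Q3=24.86, Q4=8.29; dissipated=19.837
Op 4: CLOSE 4-1: Q_total=11.14, C_total=3.00, V=3.71; Q4=7.43, Q1=3.71; dissipated=0.551
Final charges: Q1=3.71, Q2=4.00, Q3=24.86, Q4=7.43, Q5=5.00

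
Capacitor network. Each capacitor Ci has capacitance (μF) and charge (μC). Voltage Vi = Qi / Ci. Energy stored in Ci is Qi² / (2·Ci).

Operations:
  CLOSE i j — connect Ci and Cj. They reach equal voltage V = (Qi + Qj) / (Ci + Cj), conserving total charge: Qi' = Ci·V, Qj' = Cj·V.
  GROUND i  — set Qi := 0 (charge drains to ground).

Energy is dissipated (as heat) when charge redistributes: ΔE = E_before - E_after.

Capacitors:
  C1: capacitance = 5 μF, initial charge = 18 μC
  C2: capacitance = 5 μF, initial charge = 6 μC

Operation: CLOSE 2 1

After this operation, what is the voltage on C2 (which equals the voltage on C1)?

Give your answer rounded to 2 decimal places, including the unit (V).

Initial: C1(5μF, Q=18μC, V=3.60V), C2(5μF, Q=6μC, V=1.20V)
Op 1: CLOSE 2-1: Q_total=24.00, C_total=10.00, V=2.40; Q2=12.00, Q1=12.00; dissipated=7.200

Answer: 2.40 V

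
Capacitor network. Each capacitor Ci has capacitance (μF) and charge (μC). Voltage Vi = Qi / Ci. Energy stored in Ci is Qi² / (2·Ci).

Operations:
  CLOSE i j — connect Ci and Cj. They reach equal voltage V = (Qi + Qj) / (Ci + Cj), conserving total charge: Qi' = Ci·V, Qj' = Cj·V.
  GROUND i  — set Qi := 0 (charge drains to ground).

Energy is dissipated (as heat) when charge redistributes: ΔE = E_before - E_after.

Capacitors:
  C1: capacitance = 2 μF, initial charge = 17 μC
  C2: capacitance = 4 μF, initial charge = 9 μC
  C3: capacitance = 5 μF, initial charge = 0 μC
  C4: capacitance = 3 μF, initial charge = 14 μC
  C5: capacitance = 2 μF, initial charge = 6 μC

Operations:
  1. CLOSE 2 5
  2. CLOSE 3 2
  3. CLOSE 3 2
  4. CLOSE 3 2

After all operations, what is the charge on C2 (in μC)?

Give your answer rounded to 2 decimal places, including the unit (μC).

Initial: C1(2μF, Q=17μC, V=8.50V), C2(4μF, Q=9μC, V=2.25V), C3(5μF, Q=0μC, V=0.00V), C4(3μF, Q=14μC, V=4.67V), C5(2μF, Q=6μC, V=3.00V)
Op 1: CLOSE 2-5: Q_total=15.00, C_total=6.00, V=2.50; Q2=10.00, Q5=5.00; dissipated=0.375
Op 2: CLOSE 3-2: Q_total=10.00, C_total=9.00, V=1.11; Q3=5.56, Q2=4.44; dissipated=6.944
Op 3: CLOSE 3-2: Q_total=10.00, C_total=9.00, V=1.11; Q3=5.56, Q2=4.44; dissipated=0.000
Op 4: CLOSE 3-2: Q_total=10.00, C_total=9.00, V=1.11; Q3=5.56, Q2=4.44; dissipated=0.000
Final charges: Q1=17.00, Q2=4.44, Q3=5.56, Q4=14.00, Q5=5.00

Answer: 4.44 μC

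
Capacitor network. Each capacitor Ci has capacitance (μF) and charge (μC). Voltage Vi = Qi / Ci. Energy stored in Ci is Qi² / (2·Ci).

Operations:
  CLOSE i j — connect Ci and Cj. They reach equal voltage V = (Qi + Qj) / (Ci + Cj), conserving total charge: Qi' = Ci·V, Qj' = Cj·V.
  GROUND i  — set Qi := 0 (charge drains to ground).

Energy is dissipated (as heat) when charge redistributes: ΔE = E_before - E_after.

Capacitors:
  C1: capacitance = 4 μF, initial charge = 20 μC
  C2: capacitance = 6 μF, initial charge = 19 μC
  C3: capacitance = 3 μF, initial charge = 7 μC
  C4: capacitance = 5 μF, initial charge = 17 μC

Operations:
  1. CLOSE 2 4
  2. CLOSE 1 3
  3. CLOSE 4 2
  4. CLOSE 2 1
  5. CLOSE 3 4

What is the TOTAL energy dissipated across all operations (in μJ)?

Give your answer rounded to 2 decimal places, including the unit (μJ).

Initial: C1(4μF, Q=20μC, V=5.00V), C2(6μF, Q=19μC, V=3.17V), C3(3μF, Q=7μC, V=2.33V), C4(5μF, Q=17μC, V=3.40V)
Op 1: CLOSE 2-4: Q_total=36.00, C_total=11.00, V=3.27; Q2=19.64, Q4=16.36; dissipated=0.074
Op 2: CLOSE 1-3: Q_total=27.00, C_total=7.00, V=3.86; Q1=15.43, Q3=11.57; dissipated=6.095
Op 3: CLOSE 4-2: Q_total=36.00, C_total=11.00, V=3.27; Q4=16.36, Q2=19.64; dissipated=0.000
Op 4: CLOSE 2-1: Q_total=35.06, C_total=10.00, V=3.51; Q2=21.04, Q1=14.03; dissipated=0.410
Op 5: CLOSE 3-4: Q_total=27.94, C_total=8.00, V=3.49; Q3=10.48, Q4=17.46; dissipated=0.320
Total dissipated: 6.900 μJ

Answer: 6.90 μJ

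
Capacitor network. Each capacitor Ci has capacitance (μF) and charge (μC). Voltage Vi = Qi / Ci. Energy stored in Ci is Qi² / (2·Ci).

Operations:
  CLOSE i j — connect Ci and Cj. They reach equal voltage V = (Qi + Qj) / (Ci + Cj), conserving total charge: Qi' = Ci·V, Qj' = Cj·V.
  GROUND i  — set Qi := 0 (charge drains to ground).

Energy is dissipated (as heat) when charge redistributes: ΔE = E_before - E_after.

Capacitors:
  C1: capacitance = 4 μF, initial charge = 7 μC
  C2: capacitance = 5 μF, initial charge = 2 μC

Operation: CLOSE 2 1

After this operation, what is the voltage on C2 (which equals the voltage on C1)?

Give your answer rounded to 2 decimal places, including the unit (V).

Answer: 1.00 V

Derivation:
Initial: C1(4μF, Q=7μC, V=1.75V), C2(5μF, Q=2μC, V=0.40V)
Op 1: CLOSE 2-1: Q_total=9.00, C_total=9.00, V=1.00; Q2=5.00, Q1=4.00; dissipated=2.025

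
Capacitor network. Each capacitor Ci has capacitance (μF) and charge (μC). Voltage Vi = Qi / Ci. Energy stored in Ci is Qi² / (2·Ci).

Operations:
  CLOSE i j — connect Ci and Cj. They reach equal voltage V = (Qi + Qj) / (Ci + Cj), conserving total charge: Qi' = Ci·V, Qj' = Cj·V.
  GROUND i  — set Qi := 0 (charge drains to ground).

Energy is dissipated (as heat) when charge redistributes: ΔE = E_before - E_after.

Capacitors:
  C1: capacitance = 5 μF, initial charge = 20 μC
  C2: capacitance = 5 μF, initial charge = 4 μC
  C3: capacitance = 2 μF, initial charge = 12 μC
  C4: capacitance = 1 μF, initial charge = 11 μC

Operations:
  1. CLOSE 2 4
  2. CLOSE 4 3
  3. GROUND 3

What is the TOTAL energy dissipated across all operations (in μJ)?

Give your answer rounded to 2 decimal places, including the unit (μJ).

Initial: C1(5μF, Q=20μC, V=4.00V), C2(5μF, Q=4μC, V=0.80V), C3(2μF, Q=12μC, V=6.00V), C4(1μF, Q=11μC, V=11.00V)
Op 1: CLOSE 2-4: Q_total=15.00, C_total=6.00, V=2.50; Q2=12.50, Q4=2.50; dissipated=43.350
Op 2: CLOSE 4-3: Q_total=14.50, C_total=3.00, V=4.83; Q4=4.83, Q3=9.67; dissipated=4.083
Op 3: GROUND 3: Q3=0; energy lost=23.361
Total dissipated: 70.794 μJ

Answer: 70.79 μJ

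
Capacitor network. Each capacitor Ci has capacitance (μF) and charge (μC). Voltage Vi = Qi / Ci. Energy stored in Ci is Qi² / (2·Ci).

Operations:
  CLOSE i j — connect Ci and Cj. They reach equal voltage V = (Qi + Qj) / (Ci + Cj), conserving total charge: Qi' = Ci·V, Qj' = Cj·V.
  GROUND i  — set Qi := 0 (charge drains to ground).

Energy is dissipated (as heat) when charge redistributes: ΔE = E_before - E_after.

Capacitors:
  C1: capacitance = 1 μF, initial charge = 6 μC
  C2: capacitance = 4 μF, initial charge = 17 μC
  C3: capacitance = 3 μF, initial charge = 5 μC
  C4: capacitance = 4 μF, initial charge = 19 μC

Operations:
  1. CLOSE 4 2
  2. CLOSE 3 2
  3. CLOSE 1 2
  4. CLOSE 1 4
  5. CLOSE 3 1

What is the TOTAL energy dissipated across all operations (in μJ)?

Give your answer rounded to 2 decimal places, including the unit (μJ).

Answer: 10.70 μJ

Derivation:
Initial: C1(1μF, Q=6μC, V=6.00V), C2(4μF, Q=17μC, V=4.25V), C3(3μF, Q=5μC, V=1.67V), C4(4μF, Q=19μC, V=4.75V)
Op 1: CLOSE 4-2: Q_total=36.00, C_total=8.00, V=4.50; Q4=18.00, Q2=18.00; dissipated=0.250
Op 2: CLOSE 3-2: Q_total=23.00, C_total=7.00, V=3.29; Q3=9.86, Q2=13.14; dissipated=6.881
Op 3: CLOSE 1-2: Q_total=19.14, C_total=5.00, V=3.83; Q1=3.83, Q2=15.31; dissipated=2.947
Op 4: CLOSE 1-4: Q_total=21.83, C_total=5.00, V=4.37; Q1=4.37, Q4=17.46; dissipated=0.180
Op 5: CLOSE 3-1: Q_total=14.22, C_total=4.00, V=3.56; Q3=10.67, Q1=3.56; dissipated=0.437
Total dissipated: 10.696 μJ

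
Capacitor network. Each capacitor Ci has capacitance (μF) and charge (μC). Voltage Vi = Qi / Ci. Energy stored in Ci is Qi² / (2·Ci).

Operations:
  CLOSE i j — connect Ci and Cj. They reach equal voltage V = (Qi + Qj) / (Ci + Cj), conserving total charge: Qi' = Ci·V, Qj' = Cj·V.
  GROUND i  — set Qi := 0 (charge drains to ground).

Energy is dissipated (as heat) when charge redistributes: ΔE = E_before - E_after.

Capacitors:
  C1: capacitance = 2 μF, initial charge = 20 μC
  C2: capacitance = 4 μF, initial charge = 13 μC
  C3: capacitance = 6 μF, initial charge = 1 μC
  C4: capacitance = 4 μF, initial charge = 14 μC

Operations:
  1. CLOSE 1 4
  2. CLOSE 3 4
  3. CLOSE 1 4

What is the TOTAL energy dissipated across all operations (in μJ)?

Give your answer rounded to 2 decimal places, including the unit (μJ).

Answer: 71.73 μJ

Derivation:
Initial: C1(2μF, Q=20μC, V=10.00V), C2(4μF, Q=13μC, V=3.25V), C3(6μF, Q=1μC, V=0.17V), C4(4μF, Q=14μC, V=3.50V)
Op 1: CLOSE 1-4: Q_total=34.00, C_total=6.00, V=5.67; Q1=11.33, Q4=22.67; dissipated=28.167
Op 2: CLOSE 3-4: Q_total=23.67, C_total=10.00, V=2.37; Q3=14.20, Q4=9.47; dissipated=36.300
Op 3: CLOSE 1-4: Q_total=20.80, C_total=6.00, V=3.47; Q1=6.93, Q4=13.87; dissipated=7.260
Total dissipated: 71.727 μJ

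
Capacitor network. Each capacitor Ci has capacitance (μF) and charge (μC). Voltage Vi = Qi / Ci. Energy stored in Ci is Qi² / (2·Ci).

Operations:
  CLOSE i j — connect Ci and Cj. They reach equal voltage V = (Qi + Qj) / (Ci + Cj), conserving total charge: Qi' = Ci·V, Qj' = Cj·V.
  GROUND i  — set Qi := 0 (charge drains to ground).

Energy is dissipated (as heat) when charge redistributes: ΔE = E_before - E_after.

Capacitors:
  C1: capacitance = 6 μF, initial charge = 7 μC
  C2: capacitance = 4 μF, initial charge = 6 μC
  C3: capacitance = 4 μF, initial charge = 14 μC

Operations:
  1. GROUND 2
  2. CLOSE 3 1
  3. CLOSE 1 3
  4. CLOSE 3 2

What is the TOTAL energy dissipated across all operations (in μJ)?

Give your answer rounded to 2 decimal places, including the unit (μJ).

Answer: 15.44 μJ

Derivation:
Initial: C1(6μF, Q=7μC, V=1.17V), C2(4μF, Q=6μC, V=1.50V), C3(4μF, Q=14μC, V=3.50V)
Op 1: GROUND 2: Q2=0; energy lost=4.500
Op 2: CLOSE 3-1: Q_total=21.00, C_total=10.00, V=2.10; Q3=8.40, Q1=12.60; dissipated=6.533
Op 3: CLOSE 1-3: Q_total=21.00, C_total=10.00, V=2.10; Q1=12.60, Q3=8.40; dissipated=0.000
Op 4: CLOSE 3-2: Q_total=8.40, C_total=8.00, V=1.05; Q3=4.20, Q2=4.20; dissipated=4.410
Total dissipated: 15.443 μJ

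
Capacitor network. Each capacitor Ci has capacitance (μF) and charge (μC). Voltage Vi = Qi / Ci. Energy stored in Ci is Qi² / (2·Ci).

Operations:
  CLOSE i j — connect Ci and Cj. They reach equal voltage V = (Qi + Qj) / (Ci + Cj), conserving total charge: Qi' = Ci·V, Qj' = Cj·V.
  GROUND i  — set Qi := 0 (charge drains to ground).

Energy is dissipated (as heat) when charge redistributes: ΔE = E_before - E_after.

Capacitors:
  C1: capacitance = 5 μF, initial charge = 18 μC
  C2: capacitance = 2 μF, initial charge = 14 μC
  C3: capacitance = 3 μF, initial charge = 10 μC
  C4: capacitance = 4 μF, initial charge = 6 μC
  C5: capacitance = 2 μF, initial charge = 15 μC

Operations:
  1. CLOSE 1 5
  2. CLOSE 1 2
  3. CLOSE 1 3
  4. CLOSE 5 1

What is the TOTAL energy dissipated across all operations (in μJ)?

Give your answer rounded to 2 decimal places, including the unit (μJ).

Initial: C1(5μF, Q=18μC, V=3.60V), C2(2μF, Q=14μC, V=7.00V), C3(3μF, Q=10μC, V=3.33V), C4(4μF, Q=6μC, V=1.50V), C5(2μF, Q=15μC, V=7.50V)
Op 1: CLOSE 1-5: Q_total=33.00, C_total=7.00, V=4.71; Q1=23.57, Q5=9.43; dissipated=10.864
Op 2: CLOSE 1-2: Q_total=37.57, C_total=7.00, V=5.37; Q1=26.84, Q2=10.73; dissipated=3.732
Op 3: CLOSE 1-3: Q_total=36.84, C_total=8.00, V=4.60; Q1=23.02, Q3=13.81; dissipated=3.879
Op 4: CLOSE 5-1: Q_total=32.45, C_total=7.00, V=4.64; Q5=9.27, Q1=23.18; dissipated=0.009
Total dissipated: 18.483 μJ

Answer: 18.48 μJ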